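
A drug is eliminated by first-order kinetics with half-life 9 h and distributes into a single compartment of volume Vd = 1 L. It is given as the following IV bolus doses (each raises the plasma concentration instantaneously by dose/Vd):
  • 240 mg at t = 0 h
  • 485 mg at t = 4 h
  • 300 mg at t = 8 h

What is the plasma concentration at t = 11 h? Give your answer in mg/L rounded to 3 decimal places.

623.863 mg/L

k = ln 2 / 9 = 0.07702 per h
Dose 1 (240 mg at t=0 h): 240·exp(−0.07702·11) = 102.869 mg/L
Dose 2 (485 mg at t=4 h): 485·exp(−0.07702·7) = 282.883 mg/L
Dose 3 (300 mg at t=8 h): 300·exp(−0.07702·3) = 238.110 mg/L
C(11) = 102.869 + 282.883 + 238.110 = 623.863 mg/L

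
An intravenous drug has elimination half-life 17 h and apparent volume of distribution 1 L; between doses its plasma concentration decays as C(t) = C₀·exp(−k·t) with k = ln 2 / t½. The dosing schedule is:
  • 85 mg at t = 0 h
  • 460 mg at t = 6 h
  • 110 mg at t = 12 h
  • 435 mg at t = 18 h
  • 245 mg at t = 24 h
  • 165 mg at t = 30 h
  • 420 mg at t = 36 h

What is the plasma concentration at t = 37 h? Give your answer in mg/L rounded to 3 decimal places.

1060.377 mg/L

k = ln 2 / 17 = 0.04077 per h
Dose 1 (85 mg at t=0 h): 85·exp(−0.04077·37) = 18.803 mg/L
Dose 2 (460 mg at t=6 h): 460·exp(−0.04077·31) = 129.963 mg/L
Dose 3 (110 mg at t=12 h): 110·exp(−0.04077·25) = 39.692 mg/L
Dose 4 (435 mg at t=18 h): 435·exp(−0.04077·19) = 200.467 mg/L
Dose 5 (245 mg at t=24 h): 245·exp(−0.04077·13) = 144.200 mg/L
Dose 6 (165 mg at t=30 h): 165·exp(−0.04077·7) = 124.031 mg/L
Dose 7 (420 mg at t=36 h): 420·exp(−0.04077·1) = 403.220 mg/L
C(37) = 18.803 + 129.963 + 39.692 + 200.467 + 144.200 + 124.031 + 403.220 = 1060.377 mg/L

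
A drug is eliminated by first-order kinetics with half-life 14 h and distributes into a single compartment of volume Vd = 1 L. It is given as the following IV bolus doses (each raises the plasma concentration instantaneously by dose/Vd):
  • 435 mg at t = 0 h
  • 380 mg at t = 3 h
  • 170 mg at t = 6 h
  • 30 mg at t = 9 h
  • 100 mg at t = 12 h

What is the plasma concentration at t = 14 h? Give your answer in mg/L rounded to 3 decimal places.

666.320 mg/L

k = ln 2 / 14 = 0.04951 per h
Dose 1 (435 mg at t=0 h): 435·exp(−0.04951·14) = 217.500 mg/L
Dose 2 (380 mg at t=3 h): 380·exp(−0.04951·11) = 220.425 mg/L
Dose 3 (170 mg at t=6 h): 170·exp(−0.04951·8) = 114.402 mg/L
Dose 4 (30 mg at t=9 h): 30·exp(−0.04951·5) = 23.421 mg/L
Dose 5 (100 mg at t=12 h): 100·exp(−0.04951·2) = 90.572 mg/L
C(14) = 217.500 + 220.425 + 114.402 + 23.421 + 90.572 = 666.320 mg/L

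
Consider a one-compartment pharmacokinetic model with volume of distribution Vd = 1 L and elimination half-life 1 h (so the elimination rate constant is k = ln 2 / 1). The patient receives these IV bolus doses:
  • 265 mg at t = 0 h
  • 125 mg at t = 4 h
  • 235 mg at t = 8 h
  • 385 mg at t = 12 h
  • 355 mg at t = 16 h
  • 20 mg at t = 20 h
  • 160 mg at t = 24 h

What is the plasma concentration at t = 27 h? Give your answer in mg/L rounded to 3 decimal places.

20.342 mg/L

k = ln 2 / 1 = 0.69315 per h
Dose 1 (265 mg at t=0 h): 265·exp(−0.69315·27) = 0.000 mg/L
Dose 2 (125 mg at t=4 h): 125·exp(−0.69315·23) = 0.000 mg/L
Dose 3 (235 mg at t=8 h): 235·exp(−0.69315·19) = 0.000 mg/L
Dose 4 (385 mg at t=12 h): 385·exp(−0.69315·15) = 0.012 mg/L
Dose 5 (355 mg at t=16 h): 355·exp(−0.69315·11) = 0.173 mg/L
Dose 6 (20 mg at t=20 h): 20·exp(−0.69315·7) = 0.156 mg/L
Dose 7 (160 mg at t=24 h): 160·exp(−0.69315·3) = 20.000 mg/L
C(27) = 0.000 + 0.000 + 0.000 + 0.012 + 0.173 + 0.156 + 20.000 = 20.342 mg/L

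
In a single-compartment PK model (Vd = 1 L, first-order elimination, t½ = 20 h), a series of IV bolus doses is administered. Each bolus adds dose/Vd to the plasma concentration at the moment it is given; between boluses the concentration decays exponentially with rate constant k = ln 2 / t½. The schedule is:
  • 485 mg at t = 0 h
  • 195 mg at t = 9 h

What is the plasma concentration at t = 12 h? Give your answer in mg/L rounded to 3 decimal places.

k = ln 2 / 20 = 0.03466 per h
Dose 1 (485 mg at t=0 h): 485·exp(−0.03466·12) = 319.981 mg/L
Dose 2 (195 mg at t=9 h): 195·exp(−0.03466·3) = 175.744 mg/L
C(12) = 319.981 + 175.744 = 495.725 mg/L

495.725 mg/L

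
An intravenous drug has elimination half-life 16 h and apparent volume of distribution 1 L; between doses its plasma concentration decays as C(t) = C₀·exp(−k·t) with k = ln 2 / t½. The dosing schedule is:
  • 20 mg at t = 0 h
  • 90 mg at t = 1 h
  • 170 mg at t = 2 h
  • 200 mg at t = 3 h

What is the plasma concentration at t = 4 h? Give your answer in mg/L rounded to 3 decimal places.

443.261 mg/L

k = ln 2 / 16 = 0.04332 per h
Dose 1 (20 mg at t=0 h): 20·exp(−0.04332·4) = 16.818 mg/L
Dose 2 (90 mg at t=1 h): 90·exp(−0.04332·3) = 79.031 mg/L
Dose 3 (170 mg at t=2 h): 170·exp(−0.04332·2) = 155.891 mg/L
Dose 4 (200 mg at t=3 h): 200·exp(−0.04332·1) = 191.521 mg/L
C(4) = 16.818 + 79.031 + 155.891 + 191.521 = 443.261 mg/L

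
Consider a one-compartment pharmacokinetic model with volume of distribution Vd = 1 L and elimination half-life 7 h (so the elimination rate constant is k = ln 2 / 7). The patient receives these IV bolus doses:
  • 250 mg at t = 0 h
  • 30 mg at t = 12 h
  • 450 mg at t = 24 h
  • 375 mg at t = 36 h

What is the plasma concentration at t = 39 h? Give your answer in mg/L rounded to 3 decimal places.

k = ln 2 / 7 = 0.09902 per h
Dose 1 (250 mg at t=0 h): 250·exp(−0.09902·39) = 5.257 mg/L
Dose 2 (30 mg at t=12 h): 30·exp(−0.09902·27) = 2.070 mg/L
Dose 3 (450 mg at t=24 h): 450·exp(−0.09902·15) = 101.894 mg/L
Dose 4 (375 mg at t=36 h): 375·exp(−0.09902·3) = 278.624 mg/L
C(39) = 5.257 + 2.070 + 101.894 + 278.624 = 387.845 mg/L

387.845 mg/L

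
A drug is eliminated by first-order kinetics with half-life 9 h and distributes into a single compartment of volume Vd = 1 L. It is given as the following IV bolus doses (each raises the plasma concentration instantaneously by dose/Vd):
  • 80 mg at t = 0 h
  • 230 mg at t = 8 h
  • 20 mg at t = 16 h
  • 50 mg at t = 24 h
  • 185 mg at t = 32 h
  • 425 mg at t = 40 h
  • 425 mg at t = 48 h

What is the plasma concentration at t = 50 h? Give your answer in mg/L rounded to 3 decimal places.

k = ln 2 / 9 = 0.07702 per h
Dose 1 (80 mg at t=0 h): 80·exp(−0.07702·50) = 1.701 mg/L
Dose 2 (230 mg at t=8 h): 230·exp(−0.07702·42) = 9.056 mg/L
Dose 3 (20 mg at t=16 h): 20·exp(−0.07702·34) = 1.458 mg/L
Dose 4 (50 mg at t=24 h): 50·exp(−0.07702·26) = 6.750 mg/L
Dose 5 (185 mg at t=32 h): 185·exp(−0.07702·18) = 46.250 mg/L
Dose 6 (425 mg at t=40 h): 425·exp(−0.07702·10) = 196.748 mg/L
Dose 7 (425 mg at t=48 h): 425·exp(−0.07702·2) = 364.329 mg/L
C(50) = 1.701 + 9.056 + 1.458 + 6.750 + 46.250 + 196.748 + 364.329 = 626.292 mg/L

626.292 mg/L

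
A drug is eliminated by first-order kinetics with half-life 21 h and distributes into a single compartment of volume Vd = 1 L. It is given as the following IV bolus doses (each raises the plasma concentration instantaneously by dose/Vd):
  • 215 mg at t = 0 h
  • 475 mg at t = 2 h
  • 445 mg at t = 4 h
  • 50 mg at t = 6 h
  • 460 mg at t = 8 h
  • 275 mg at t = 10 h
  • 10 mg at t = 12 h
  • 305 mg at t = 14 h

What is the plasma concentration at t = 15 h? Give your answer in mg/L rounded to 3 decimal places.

1689.398 mg/L

k = ln 2 / 21 = 0.03301 per h
Dose 1 (215 mg at t=0 h): 215·exp(−0.03301·15) = 131.044 mg/L
Dose 2 (475 mg at t=2 h): 475·exp(−0.03301·13) = 309.273 mg/L
Dose 3 (445 mg at t=4 h): 445·exp(−0.03301·11) = 309.512 mg/L
Dose 4 (50 mg at t=6 h): 50·exp(−0.03301·9) = 37.150 mg/L
Dose 5 (460 mg at t=8 h): 460·exp(−0.03301·7) = 365.102 mg/L
Dose 6 (275 mg at t=10 h): 275·exp(−0.03301·5) = 233.163 mg/L
Dose 7 (10 mg at t=12 h): 10·exp(−0.03301·3) = 9.057 mg/L
Dose 8 (305 mg at t=14 h): 305·exp(−0.03301·1) = 295.097 mg/L
C(15) = 131.044 + 309.273 + 309.512 + 37.150 + 365.102 + 233.163 + 9.057 + 295.097 = 1689.398 mg/L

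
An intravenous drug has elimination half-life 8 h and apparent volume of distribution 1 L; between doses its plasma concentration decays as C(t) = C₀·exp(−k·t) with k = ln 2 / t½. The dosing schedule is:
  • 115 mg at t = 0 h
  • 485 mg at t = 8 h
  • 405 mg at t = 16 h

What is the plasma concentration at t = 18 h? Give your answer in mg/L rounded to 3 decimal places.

k = ln 2 / 8 = 0.08664 per h
Dose 1 (115 mg at t=0 h): 115·exp(−0.08664·18) = 24.176 mg/L
Dose 2 (485 mg at t=8 h): 485·exp(−0.08664·10) = 203.917 mg/L
Dose 3 (405 mg at t=16 h): 405·exp(−0.08664·2) = 340.563 mg/L
C(18) = 24.176 + 203.917 + 340.563 = 568.656 mg/L

568.656 mg/L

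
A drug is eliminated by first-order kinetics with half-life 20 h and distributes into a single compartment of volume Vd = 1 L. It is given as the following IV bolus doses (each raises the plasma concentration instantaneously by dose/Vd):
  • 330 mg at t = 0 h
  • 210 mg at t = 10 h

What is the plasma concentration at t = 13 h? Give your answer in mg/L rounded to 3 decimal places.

399.565 mg/L

k = ln 2 / 20 = 0.03466 per h
Dose 1 (330 mg at t=0 h): 330·exp(−0.03466·13) = 210.303 mg/L
Dose 2 (210 mg at t=10 h): 210·exp(−0.03466·3) = 189.263 mg/L
C(13) = 210.303 + 189.263 = 399.565 mg/L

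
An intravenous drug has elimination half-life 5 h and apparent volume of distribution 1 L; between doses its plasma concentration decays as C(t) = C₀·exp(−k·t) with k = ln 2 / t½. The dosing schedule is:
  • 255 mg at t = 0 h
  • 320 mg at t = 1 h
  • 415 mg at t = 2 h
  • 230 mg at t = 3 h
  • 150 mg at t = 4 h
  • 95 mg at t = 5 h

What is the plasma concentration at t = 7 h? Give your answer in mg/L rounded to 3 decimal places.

k = ln 2 / 5 = 0.13863 per h
Dose 1 (255 mg at t=0 h): 255·exp(−0.13863·7) = 96.627 mg/L
Dose 2 (320 mg at t=1 h): 320·exp(−0.13863·6) = 139.288 mg/L
Dose 3 (415 mg at t=2 h): 415·exp(−0.13863·5) = 207.500 mg/L
Dose 4 (230 mg at t=3 h): 230·exp(−0.13863·4) = 132.100 mg/L
Dose 5 (150 mg at t=4 h): 150·exp(−0.13863·3) = 98.963 mg/L
Dose 6 (95 mg at t=5 h): 95·exp(−0.13863·2) = 71.997 mg/L
C(7) = 96.627 + 139.288 + 207.500 + 132.100 + 98.963 + 71.997 = 746.475 mg/L

746.475 mg/L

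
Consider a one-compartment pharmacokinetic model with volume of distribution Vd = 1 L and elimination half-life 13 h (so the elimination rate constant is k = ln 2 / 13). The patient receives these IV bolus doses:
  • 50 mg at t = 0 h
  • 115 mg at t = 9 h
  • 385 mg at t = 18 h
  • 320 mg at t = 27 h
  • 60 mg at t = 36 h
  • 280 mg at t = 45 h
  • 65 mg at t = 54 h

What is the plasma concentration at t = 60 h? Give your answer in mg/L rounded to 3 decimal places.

295.443 mg/L

k = ln 2 / 13 = 0.05332 per h
Dose 1 (50 mg at t=0 h): 50·exp(−0.05332·60) = 2.040 mg/L
Dose 2 (115 mg at t=9 h): 115·exp(−0.05332·51) = 7.581 mg/L
Dose 3 (385 mg at t=18 h): 385·exp(−0.05332·42) = 41.011 mg/L
Dose 4 (320 mg at t=27 h): 320·exp(−0.05332·33) = 55.080 mg/L
Dose 5 (60 mg at t=36 h): 60·exp(−0.05332·24) = 16.688 mg/L
Dose 6 (280 mg at t=45 h): 280·exp(−0.05332·15) = 125.839 mg/L
Dose 7 (65 mg at t=54 h): 65·exp(−0.05332·6) = 47.204 mg/L
C(60) = 2.040 + 7.581 + 41.011 + 55.080 + 16.688 + 125.839 + 47.204 = 295.443 mg/L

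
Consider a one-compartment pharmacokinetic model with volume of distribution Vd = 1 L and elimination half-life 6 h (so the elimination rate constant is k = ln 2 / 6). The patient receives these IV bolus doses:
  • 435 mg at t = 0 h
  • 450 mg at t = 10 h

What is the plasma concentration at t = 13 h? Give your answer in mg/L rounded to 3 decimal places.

415.083 mg/L

k = ln 2 / 6 = 0.11552 per h
Dose 1 (435 mg at t=0 h): 435·exp(−0.11552·13) = 96.885 mg/L
Dose 2 (450 mg at t=10 h): 450·exp(−0.11552·3) = 318.198 mg/L
C(13) = 96.885 + 318.198 = 415.083 mg/L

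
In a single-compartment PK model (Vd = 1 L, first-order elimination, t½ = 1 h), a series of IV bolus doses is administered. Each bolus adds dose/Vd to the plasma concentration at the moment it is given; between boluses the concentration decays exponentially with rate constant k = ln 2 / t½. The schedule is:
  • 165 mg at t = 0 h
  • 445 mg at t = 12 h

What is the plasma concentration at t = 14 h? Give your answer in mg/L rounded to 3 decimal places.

k = ln 2 / 1 = 0.69315 per h
Dose 1 (165 mg at t=0 h): 165·exp(−0.69315·14) = 0.010 mg/L
Dose 2 (445 mg at t=12 h): 445·exp(−0.69315·2) = 111.250 mg/L
C(14) = 0.010 + 111.250 = 111.260 mg/L

111.260 mg/L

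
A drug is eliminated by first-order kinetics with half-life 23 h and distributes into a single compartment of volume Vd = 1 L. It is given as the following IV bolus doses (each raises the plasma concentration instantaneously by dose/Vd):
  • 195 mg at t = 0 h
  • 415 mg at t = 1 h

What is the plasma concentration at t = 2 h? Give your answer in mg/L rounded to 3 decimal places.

586.274 mg/L

k = ln 2 / 23 = 0.03014 per h
Dose 1 (195 mg at t=0 h): 195·exp(−0.03014·2) = 183.594 mg/L
Dose 2 (415 mg at t=1 h): 415·exp(−0.03014·1) = 402.680 mg/L
C(2) = 183.594 + 402.680 = 586.274 mg/L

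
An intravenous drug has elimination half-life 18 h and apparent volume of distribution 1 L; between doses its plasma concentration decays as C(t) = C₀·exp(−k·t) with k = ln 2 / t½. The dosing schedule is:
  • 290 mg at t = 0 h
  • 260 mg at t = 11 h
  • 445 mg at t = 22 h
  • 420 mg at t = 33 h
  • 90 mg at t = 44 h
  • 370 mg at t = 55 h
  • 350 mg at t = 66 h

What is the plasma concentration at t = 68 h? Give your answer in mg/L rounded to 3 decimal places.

k = ln 2 / 18 = 0.03851 per h
Dose 1 (290 mg at t=0 h): 290·exp(−0.03851·68) = 21.143 mg/L
Dose 2 (260 mg at t=11 h): 260·exp(−0.03851·57) = 28.954 mg/L
Dose 3 (445 mg at t=22 h): 445·exp(−0.03851·46) = 75.694 mg/L
Dose 4 (420 mg at t=33 h): 420·exp(−0.03851·35) = 109.122 mg/L
Dose 5 (90 mg at t=44 h): 90·exp(−0.03851·24) = 35.717 mg/L
Dose 6 (370 mg at t=55 h): 370·exp(−0.03851·13) = 224.280 mg/L
Dose 7 (350 mg at t=66 h): 350·exp(−0.03851·2) = 324.056 mg/L
C(68) = 21.143 + 28.954 + 75.694 + 109.122 + 35.717 + 224.280 + 324.056 = 818.967 mg/L

818.967 mg/L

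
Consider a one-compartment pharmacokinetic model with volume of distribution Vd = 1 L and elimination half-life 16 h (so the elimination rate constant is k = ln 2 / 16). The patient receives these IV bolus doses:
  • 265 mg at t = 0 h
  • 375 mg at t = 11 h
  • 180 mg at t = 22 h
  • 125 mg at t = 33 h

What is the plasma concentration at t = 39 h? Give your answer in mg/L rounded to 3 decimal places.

k = ln 2 / 16 = 0.04332 per h
Dose 1 (265 mg at t=0 h): 265·exp(−0.04332·39) = 48.920 mg/L
Dose 2 (375 mg at t=11 h): 375·exp(−0.04332·28) = 111.488 mg/L
Dose 3 (180 mg at t=22 h): 180·exp(−0.04332·17) = 86.184 mg/L
Dose 4 (125 mg at t=33 h): 125·exp(−0.04332·6) = 96.388 mg/L
C(39) = 48.920 + 111.488 + 86.184 + 96.388 = 342.981 mg/L

342.981 mg/L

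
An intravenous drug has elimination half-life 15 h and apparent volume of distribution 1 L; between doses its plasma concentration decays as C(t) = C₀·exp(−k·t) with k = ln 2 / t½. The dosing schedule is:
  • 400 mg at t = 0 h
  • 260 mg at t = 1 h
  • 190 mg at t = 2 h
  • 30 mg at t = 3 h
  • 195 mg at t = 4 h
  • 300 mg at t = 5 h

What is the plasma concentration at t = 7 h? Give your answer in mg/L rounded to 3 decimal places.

1105.511 mg/L

k = ln 2 / 15 = 0.04621 per h
Dose 1 (400 mg at t=0 h): 400·exp(−0.04621·7) = 289.454 mg/L
Dose 2 (260 mg at t=1 h): 260·exp(−0.04621·6) = 197.043 mg/L
Dose 3 (190 mg at t=2 h): 190·exp(−0.04621·5) = 150.803 mg/L
Dose 4 (30 mg at t=3 h): 30·exp(−0.04621·4) = 24.937 mg/L
Dose 5 (195 mg at t=4 h): 195·exp(−0.04621·3) = 169.757 mg/L
Dose 6 (300 mg at t=5 h): 300·exp(−0.04621·2) = 273.517 mg/L
C(7) = 289.454 + 197.043 + 150.803 + 24.937 + 169.757 + 273.517 = 1105.511 mg/L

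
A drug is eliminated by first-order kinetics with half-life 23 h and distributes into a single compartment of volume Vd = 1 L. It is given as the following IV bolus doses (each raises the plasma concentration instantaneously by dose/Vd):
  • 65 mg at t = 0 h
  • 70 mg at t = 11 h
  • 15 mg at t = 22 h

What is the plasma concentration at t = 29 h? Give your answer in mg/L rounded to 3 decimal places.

79.963 mg/L

k = ln 2 / 23 = 0.03014 per h
Dose 1 (65 mg at t=0 h): 65·exp(−0.03014·29) = 27.124 mg/L
Dose 2 (70 mg at t=11 h): 70·exp(−0.03014·18) = 40.692 mg/L
Dose 3 (15 mg at t=22 h): 15·exp(−0.03014·7) = 12.147 mg/L
C(29) = 27.124 + 40.692 + 12.147 = 79.963 mg/L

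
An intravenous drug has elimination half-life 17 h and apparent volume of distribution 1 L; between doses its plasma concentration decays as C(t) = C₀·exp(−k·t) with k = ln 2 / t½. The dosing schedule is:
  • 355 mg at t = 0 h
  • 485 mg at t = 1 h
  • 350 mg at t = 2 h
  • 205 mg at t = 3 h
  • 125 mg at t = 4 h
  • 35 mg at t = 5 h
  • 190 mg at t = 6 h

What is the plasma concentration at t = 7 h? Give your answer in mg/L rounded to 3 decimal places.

1431.479 mg/L

k = ln 2 / 17 = 0.04077 per h
Dose 1 (355 mg at t=0 h): 355·exp(−0.04077·7) = 266.855 mg/L
Dose 2 (485 mg at t=1 h): 485·exp(−0.04077·6) = 379.748 mg/L
Dose 3 (350 mg at t=2 h): 350·exp(−0.04077·5) = 285.450 mg/L
Dose 4 (205 mg at t=3 h): 205·exp(−0.04077·4) = 174.150 mg/L
Dose 5 (125 mg at t=4 h): 125·exp(−0.04077·3) = 110.608 mg/L
Dose 6 (35 mg at t=5 h): 35·exp(−0.04077·2) = 32.259 mg/L
Dose 7 (190 mg at t=6 h): 190·exp(−0.04077·1) = 182.409 mg/L
C(7) = 266.855 + 379.748 + 285.450 + 174.150 + 110.608 + 32.259 + 182.409 = 1431.479 mg/L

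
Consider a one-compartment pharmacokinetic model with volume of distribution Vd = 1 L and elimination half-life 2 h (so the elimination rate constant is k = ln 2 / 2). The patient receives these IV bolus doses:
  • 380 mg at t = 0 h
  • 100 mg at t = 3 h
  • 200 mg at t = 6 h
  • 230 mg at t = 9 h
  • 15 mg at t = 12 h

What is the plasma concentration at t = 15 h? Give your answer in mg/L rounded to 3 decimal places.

46.554 mg/L

k = ln 2 / 2 = 0.34657 per h
Dose 1 (380 mg at t=0 h): 380·exp(−0.34657·15) = 2.099 mg/L
Dose 2 (100 mg at t=3 h): 100·exp(−0.34657·12) = 1.563 mg/L
Dose 3 (200 mg at t=6 h): 200·exp(−0.34657·9) = 8.839 mg/L
Dose 4 (230 mg at t=9 h): 230·exp(−0.34657·6) = 28.750 mg/L
Dose 5 (15 mg at t=12 h): 15·exp(−0.34657·3) = 5.303 mg/L
C(15) = 2.099 + 1.563 + 8.839 + 28.750 + 5.303 = 46.554 mg/L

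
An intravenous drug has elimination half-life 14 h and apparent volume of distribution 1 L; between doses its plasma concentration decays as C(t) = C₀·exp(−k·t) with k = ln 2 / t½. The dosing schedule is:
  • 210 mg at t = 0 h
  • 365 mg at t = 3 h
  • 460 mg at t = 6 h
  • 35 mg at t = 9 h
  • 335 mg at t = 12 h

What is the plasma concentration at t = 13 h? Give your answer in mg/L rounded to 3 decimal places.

k = ln 2 / 14 = 0.04951 per h
Dose 1 (210 mg at t=0 h): 210·exp(−0.04951·13) = 110.329 mg/L
Dose 2 (365 mg at t=3 h): 365·exp(−0.04951·10) = 222.470 mg/L
Dose 3 (460 mg at t=6 h): 460·exp(−0.04951·7) = 325.269 mg/L
Dose 4 (35 mg at t=9 h): 35·exp(−0.04951·4) = 28.712 mg/L
Dose 5 (335 mg at t=12 h): 335·exp(−0.04951·1) = 318.818 mg/L
C(13) = 110.329 + 222.470 + 325.269 + 28.712 + 318.818 = 1005.598 mg/L

1005.598 mg/L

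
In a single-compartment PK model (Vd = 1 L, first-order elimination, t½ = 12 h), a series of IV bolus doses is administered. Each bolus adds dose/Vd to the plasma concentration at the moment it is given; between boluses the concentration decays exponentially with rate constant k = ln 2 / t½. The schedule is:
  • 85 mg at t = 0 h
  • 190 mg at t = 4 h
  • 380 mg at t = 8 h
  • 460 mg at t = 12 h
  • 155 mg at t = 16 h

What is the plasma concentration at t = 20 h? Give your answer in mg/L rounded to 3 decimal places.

704.980 mg/L

k = ln 2 / 12 = 0.05776 per h
Dose 1 (85 mg at t=0 h): 85·exp(−0.05776·20) = 26.773 mg/L
Dose 2 (190 mg at t=4 h): 190·exp(−0.05776·16) = 75.402 mg/L
Dose 3 (380 mg at t=8 h): 380·exp(−0.05776·12) = 190.000 mg/L
Dose 4 (460 mg at t=12 h): 460·exp(−0.05776·8) = 289.782 mg/L
Dose 5 (155 mg at t=16 h): 155·exp(−0.05776·4) = 123.024 mg/L
C(20) = 26.773 + 75.402 + 190.000 + 289.782 + 123.024 = 704.980 mg/L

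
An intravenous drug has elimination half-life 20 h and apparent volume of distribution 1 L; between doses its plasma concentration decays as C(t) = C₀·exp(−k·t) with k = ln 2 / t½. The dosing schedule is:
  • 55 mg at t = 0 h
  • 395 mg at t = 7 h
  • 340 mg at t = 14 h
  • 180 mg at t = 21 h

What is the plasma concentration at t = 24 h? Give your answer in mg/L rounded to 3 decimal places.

k = ln 2 / 20 = 0.03466 per h
Dose 1 (55 mg at t=0 h): 55·exp(−0.03466·24) = 23.940 mg/L
Dose 2 (395 mg at t=7 h): 395·exp(−0.03466·17) = 219.140 mg/L
Dose 3 (340 mg at t=14 h): 340·exp(−0.03466·10) = 240.416 mg/L
Dose 4 (180 mg at t=21 h): 180·exp(−0.03466·3) = 162.225 mg/L
C(24) = 23.940 + 219.140 + 240.416 + 162.225 = 645.722 mg/L

645.722 mg/L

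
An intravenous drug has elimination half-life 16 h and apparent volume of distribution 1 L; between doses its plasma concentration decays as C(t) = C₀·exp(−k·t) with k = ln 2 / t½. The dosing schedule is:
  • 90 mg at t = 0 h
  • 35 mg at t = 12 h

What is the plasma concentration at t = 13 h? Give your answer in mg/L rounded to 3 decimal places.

k = ln 2 / 16 = 0.04332 per h
Dose 1 (90 mg at t=0 h): 90·exp(−0.04332·13) = 51.245 mg/L
Dose 2 (35 mg at t=12 h): 35·exp(−0.04332·1) = 33.516 mg/L
C(13) = 51.245 + 33.516 = 84.762 mg/L

84.762 mg/L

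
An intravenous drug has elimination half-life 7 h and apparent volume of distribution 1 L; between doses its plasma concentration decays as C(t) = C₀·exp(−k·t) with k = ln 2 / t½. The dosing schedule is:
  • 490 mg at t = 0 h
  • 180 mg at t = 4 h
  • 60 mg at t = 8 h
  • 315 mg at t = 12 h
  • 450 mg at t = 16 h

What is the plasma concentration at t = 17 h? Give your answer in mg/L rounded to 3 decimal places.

k = ln 2 / 7 = 0.09902 per h
Dose 1 (490 mg at t=0 h): 490·exp(−0.09902·17) = 91.017 mg/L
Dose 2 (180 mg at t=4 h): 180·exp(−0.09902·13) = 49.684 mg/L
Dose 3 (60 mg at t=8 h): 60·exp(−0.09902·9) = 24.610 mg/L
Dose 4 (315 mg at t=12 h): 315·exp(−0.09902·5) = 191.995 mg/L
Dose 5 (450 mg at t=16 h): 450·exp(−0.09902·1) = 407.576 mg/L
C(17) = 91.017 + 49.684 + 24.610 + 191.995 + 407.576 = 764.882 mg/L

764.882 mg/L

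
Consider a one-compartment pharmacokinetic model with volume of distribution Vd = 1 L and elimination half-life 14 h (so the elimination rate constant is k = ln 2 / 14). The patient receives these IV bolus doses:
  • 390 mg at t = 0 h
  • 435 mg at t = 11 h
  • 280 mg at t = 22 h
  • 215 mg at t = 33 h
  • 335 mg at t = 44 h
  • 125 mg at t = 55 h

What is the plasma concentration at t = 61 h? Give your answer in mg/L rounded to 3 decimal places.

387.231 mg/L

k = ln 2 / 14 = 0.04951 per h
Dose 1 (390 mg at t=0 h): 390·exp(−0.04951·61) = 19.030 mg/L
Dose 2 (435 mg at t=11 h): 435·exp(−0.04951·50) = 36.592 mg/L
Dose 3 (280 mg at t=22 h): 280·exp(−0.04951·39) = 40.605 mg/L
Dose 4 (215 mg at t=33 h): 215·exp(−0.04951·28) = 53.750 mg/L
Dose 5 (335 mg at t=44 h): 335·exp(−0.04951·17) = 144.380 mg/L
Dose 6 (125 mg at t=55 h): 125·exp(−0.04951·6) = 92.875 mg/L
C(61) = 19.030 + 36.592 + 40.605 + 53.750 + 144.380 + 92.875 = 387.231 mg/L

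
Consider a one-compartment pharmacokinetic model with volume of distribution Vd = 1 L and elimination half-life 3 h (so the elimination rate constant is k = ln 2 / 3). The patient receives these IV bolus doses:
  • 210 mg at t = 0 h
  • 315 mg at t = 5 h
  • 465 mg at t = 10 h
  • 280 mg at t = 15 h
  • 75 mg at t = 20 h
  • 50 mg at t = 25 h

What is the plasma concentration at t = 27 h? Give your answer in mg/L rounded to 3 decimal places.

k = ln 2 / 3 = 0.23105 per h
Dose 1 (210 mg at t=0 h): 210·exp(−0.23105·27) = 0.410 mg/L
Dose 2 (315 mg at t=5 h): 315·exp(−0.23105·22) = 1.953 mg/L
Dose 3 (465 mg at t=10 h): 465·exp(−0.23105·17) = 9.154 mg/L
Dose 4 (280 mg at t=15 h): 280·exp(−0.23105·12) = 17.500 mg/L
Dose 5 (75 mg at t=20 h): 75·exp(−0.23105·7) = 14.882 mg/L
Dose 6 (50 mg at t=25 h): 50·exp(−0.23105·2) = 31.498 mg/L
C(27) = 0.410 + 1.953 + 9.154 + 17.500 + 14.882 + 31.498 = 75.397 mg/L

75.397 mg/L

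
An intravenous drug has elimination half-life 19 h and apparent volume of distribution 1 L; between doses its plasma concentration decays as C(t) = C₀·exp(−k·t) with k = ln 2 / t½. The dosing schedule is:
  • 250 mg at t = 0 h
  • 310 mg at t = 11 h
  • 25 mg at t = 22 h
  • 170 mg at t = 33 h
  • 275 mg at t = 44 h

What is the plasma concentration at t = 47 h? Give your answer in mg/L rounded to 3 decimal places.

k = ln 2 / 19 = 0.03648 per h
Dose 1 (250 mg at t=0 h): 250·exp(−0.03648·47) = 45.008 mg/L
Dose 2 (310 mg at t=11 h): 310·exp(−0.03648·36) = 83.366 mg/L
Dose 3 (25 mg at t=22 h): 25·exp(−0.03648·25) = 10.043 mg/L
Dose 4 (170 mg at t=33 h): 170·exp(−0.03648·14) = 102.009 mg/L
Dose 5 (275 mg at t=44 h): 275·exp(−0.03648·3) = 246.491 mg/L
C(47) = 45.008 + 83.366 + 10.043 + 102.009 + 246.491 = 486.916 mg/L

486.916 mg/L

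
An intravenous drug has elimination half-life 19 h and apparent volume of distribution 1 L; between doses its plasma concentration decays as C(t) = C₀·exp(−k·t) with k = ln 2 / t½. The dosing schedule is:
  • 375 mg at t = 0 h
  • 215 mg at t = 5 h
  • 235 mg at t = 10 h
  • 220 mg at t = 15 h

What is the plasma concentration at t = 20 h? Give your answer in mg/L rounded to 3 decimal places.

k = ln 2 / 19 = 0.03648 per h
Dose 1 (375 mg at t=0 h): 375·exp(−0.03648·20) = 180.783 mg/L
Dose 2 (215 mg at t=5 h): 215·exp(−0.03648·15) = 124.389 mg/L
Dose 3 (235 mg at t=10 h): 235·exp(−0.03648·10) = 163.167 mg/L
Dose 4 (220 mg at t=15 h): 220·exp(−0.03648·5) = 183.318 mg/L
C(20) = 180.783 + 124.389 + 163.167 + 183.318 = 651.657 mg/L

651.657 mg/L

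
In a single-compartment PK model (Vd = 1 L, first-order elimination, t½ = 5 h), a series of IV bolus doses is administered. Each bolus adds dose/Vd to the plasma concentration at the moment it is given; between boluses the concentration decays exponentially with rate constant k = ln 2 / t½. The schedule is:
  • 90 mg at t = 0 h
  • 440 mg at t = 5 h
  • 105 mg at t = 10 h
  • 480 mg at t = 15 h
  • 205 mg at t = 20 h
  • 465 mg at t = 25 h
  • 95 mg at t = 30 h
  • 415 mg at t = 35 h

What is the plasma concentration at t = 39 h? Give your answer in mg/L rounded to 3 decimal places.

370.590 mg/L

k = ln 2 / 5 = 0.13863 per h
Dose 1 (90 mg at t=0 h): 90·exp(−0.13863·39) = 0.404 mg/L
Dose 2 (440 mg at t=5 h): 440·exp(−0.13863·34) = 3.949 mg/L
Dose 3 (105 mg at t=10 h): 105·exp(−0.13863·29) = 1.885 mg/L
Dose 4 (480 mg at t=15 h): 480·exp(−0.13863·24) = 17.230 mg/L
Dose 5 (205 mg at t=20 h): 205·exp(−0.13863·19) = 14.718 mg/L
Dose 6 (465 mg at t=25 h): 465·exp(−0.13863·14) = 66.768 mg/L
Dose 7 (95 mg at t=30 h): 95·exp(−0.13863·9) = 27.282 mg/L
Dose 8 (415 mg at t=35 h): 415·exp(−0.13863·4) = 238.355 mg/L
C(39) = 0.404 + 3.949 + 1.885 + 17.230 + 14.718 + 66.768 + 27.282 + 238.355 = 370.590 mg/L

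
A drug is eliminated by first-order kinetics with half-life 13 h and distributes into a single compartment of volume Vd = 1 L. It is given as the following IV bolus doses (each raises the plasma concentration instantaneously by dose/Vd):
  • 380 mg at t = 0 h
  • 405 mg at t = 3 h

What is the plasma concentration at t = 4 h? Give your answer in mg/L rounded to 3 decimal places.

k = ln 2 / 13 = 0.05332 per h
Dose 1 (380 mg at t=0 h): 380·exp(−0.05332·4) = 307.015 mg/L
Dose 2 (405 mg at t=3 h): 405·exp(−0.05332·1) = 383.971 mg/L
C(4) = 307.015 + 383.971 = 690.986 mg/L

690.986 mg/L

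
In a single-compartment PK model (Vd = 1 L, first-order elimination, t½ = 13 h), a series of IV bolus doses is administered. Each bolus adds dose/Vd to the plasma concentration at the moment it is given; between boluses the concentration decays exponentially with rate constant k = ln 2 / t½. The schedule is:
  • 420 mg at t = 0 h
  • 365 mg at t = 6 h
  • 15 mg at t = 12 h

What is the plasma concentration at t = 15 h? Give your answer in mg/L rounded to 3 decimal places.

k = ln 2 / 13 = 0.05332 per h
Dose 1 (420 mg at t=0 h): 420·exp(−0.05332·15) = 188.759 mg/L
Dose 2 (365 mg at t=6 h): 365·exp(−0.05332·9) = 225.885 mg/L
Dose 3 (15 mg at t=12 h): 15·exp(−0.05332·3) = 12.783 mg/L
C(15) = 188.759 + 225.885 + 12.783 = 427.426 mg/L

427.426 mg/L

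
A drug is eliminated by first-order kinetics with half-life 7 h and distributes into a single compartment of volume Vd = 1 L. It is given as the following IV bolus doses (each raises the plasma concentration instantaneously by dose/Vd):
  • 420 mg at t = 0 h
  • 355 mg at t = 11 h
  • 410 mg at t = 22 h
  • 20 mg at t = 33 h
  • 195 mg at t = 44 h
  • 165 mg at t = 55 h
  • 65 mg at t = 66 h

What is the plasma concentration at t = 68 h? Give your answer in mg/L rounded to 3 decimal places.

k = ln 2 / 7 = 0.09902 per h
Dose 1 (420 mg at t=0 h): 420·exp(−0.09902·68) = 0.500 mg/L
Dose 2 (355 mg at t=11 h): 355·exp(−0.09902·57) = 1.256 mg/L
Dose 3 (410 mg at t=22 h): 410·exp(−0.09902·46) = 4.311 mg/L
Dose 4 (20 mg at t=33 h): 20·exp(−0.09902·35) = 0.625 mg/L
Dose 5 (195 mg at t=44 h): 195·exp(−0.09902·24) = 18.111 mg/L
Dose 6 (165 mg at t=55 h): 165·exp(−0.09902·13) = 45.544 mg/L
Dose 7 (65 mg at t=66 h): 65·exp(−0.09902·2) = 53.322 mg/L
C(68) = 0.500 + 1.256 + 4.311 + 0.625 + 18.111 + 45.544 + 53.322 = 123.668 mg/L

123.668 mg/L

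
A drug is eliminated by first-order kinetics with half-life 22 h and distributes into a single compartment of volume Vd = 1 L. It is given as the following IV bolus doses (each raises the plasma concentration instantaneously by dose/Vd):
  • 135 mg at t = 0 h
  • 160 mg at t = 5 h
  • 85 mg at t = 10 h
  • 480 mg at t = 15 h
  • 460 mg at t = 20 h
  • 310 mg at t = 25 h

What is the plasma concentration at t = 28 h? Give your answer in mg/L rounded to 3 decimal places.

k = ln 2 / 22 = 0.03151 per h
Dose 1 (135 mg at t=0 h): 135·exp(−0.03151·28) = 55.873 mg/L
Dose 2 (160 mg at t=5 h): 160·exp(−0.03151·23) = 77.519 mg/L
Dose 3 (85 mg at t=10 h): 85·exp(−0.03151·18) = 48.208 mg/L
Dose 4 (480 mg at t=15 h): 480·exp(−0.03151·13) = 318.684 mg/L
Dose 5 (460 mg at t=20 h): 460·exp(−0.03151·8) = 357.513 mg/L
Dose 6 (310 mg at t=25 h): 310·exp(−0.03151·3) = 282.041 mg/L
C(28) = 55.873 + 77.519 + 48.208 + 318.684 + 357.513 + 282.041 = 1139.838 mg/L

1139.838 mg/L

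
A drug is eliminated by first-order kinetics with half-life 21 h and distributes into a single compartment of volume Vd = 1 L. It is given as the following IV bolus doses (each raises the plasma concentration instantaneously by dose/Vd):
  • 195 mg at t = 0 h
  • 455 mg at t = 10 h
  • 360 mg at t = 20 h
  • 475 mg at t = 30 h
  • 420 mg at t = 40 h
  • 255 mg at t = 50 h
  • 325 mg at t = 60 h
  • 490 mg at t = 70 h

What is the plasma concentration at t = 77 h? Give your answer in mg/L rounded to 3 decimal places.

1023.517 mg/L

k = ln 2 / 21 = 0.03301 per h
Dose 1 (195 mg at t=0 h): 195·exp(−0.03301·77) = 15.355 mg/L
Dose 2 (455 mg at t=10 h): 455·exp(−0.03301·67) = 49.840 mg/L
Dose 3 (360 mg at t=20 h): 360·exp(−0.03301·57) = 54.856 mg/L
Dose 4 (475 mg at t=30 h): 475·exp(−0.03301·47) = 100.684 mg/L
Dose 5 (420 mg at t=40 h): 420·exp(−0.03301·37) = 123.841 mg/L
Dose 6 (255 mg at t=50 h): 255·exp(−0.03301·27) = 104.593 mg/L
Dose 7 (325 mg at t=60 h): 325·exp(−0.03301·17) = 185.435 mg/L
Dose 8 (490 mg at t=70 h): 490·exp(−0.03301·7) = 388.913 mg/L
C(77) = 15.355 + 49.840 + 54.856 + 100.684 + 123.841 + 104.593 + 185.435 + 388.913 = 1023.517 mg/L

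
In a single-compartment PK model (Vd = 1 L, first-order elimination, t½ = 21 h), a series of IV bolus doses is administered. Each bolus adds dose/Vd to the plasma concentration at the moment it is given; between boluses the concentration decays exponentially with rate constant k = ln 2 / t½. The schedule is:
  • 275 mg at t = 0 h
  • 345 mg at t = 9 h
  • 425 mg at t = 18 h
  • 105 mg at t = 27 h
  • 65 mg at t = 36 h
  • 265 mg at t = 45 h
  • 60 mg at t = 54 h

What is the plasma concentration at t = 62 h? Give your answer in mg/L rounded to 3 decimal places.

452.886 mg/L

k = ln 2 / 21 = 0.03301 per h
Dose 1 (275 mg at t=0 h): 275·exp(−0.03301·62) = 35.529 mg/L
Dose 2 (345 mg at t=9 h): 345·exp(−0.03301·53) = 59.990 mg/L
Dose 3 (425 mg at t=18 h): 425·exp(−0.03301·44) = 99.463 mg/L
Dose 4 (105 mg at t=27 h): 105·exp(−0.03301·35) = 33.073 mg/L
Dose 5 (65 mg at t=36 h): 65·exp(−0.03301·26) = 27.556 mg/L
Dose 6 (265 mg at t=45 h): 265·exp(−0.03301·17) = 151.201 mg/L
Dose 7 (60 mg at t=54 h): 60·exp(−0.03301·8) = 46.076 mg/L
C(62) = 35.529 + 59.990 + 99.463 + 33.073 + 27.556 + 151.201 + 46.076 = 452.886 mg/L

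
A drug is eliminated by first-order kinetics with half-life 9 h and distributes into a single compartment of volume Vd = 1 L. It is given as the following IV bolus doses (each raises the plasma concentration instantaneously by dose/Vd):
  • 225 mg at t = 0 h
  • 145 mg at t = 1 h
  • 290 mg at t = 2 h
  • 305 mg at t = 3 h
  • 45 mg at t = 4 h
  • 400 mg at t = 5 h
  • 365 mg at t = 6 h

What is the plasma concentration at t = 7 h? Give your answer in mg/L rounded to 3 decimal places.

1360.586 mg/L

k = ln 2 / 9 = 0.07702 per h
Dose 1 (225 mg at t=0 h): 225·exp(−0.07702·7) = 131.235 mg/L
Dose 2 (145 mg at t=1 h): 145·exp(−0.07702·6) = 91.344 mg/L
Dose 3 (290 mg at t=2 h): 290·exp(−0.07702·5) = 197.315 mg/L
Dose 4 (305 mg at t=3 h): 305·exp(−0.07702·4) = 224.135 mg/L
Dose 5 (45 mg at t=4 h): 45·exp(−0.07702·3) = 35.717 mg/L
Dose 6 (400 mg at t=5 h): 400·exp(−0.07702·2) = 342.898 mg/L
Dose 7 (365 mg at t=6 h): 365·exp(−0.07702·1) = 337.944 mg/L
C(7) = 131.235 + 91.344 + 197.315 + 224.135 + 35.717 + 342.898 + 337.944 = 1360.586 mg/L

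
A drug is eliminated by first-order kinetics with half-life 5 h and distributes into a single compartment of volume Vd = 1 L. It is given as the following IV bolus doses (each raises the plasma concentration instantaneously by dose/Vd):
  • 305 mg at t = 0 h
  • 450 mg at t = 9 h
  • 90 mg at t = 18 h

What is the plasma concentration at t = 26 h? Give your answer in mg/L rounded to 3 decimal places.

80.616 mg/L

k = ln 2 / 5 = 0.13863 per h
Dose 1 (305 mg at t=0 h): 305·exp(−0.13863·26) = 8.297 mg/L
Dose 2 (450 mg at t=9 h): 450·exp(−0.13863·17) = 42.630 mg/L
Dose 3 (90 mg at t=18 h): 90·exp(−0.13863·8) = 29.689 mg/L
C(26) = 8.297 + 42.630 + 29.689 = 80.616 mg/L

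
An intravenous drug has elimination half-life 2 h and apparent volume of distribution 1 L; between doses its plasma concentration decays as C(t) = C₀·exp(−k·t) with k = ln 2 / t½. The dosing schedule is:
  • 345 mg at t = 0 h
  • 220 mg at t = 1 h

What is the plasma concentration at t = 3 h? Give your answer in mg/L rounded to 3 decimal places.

231.976 mg/L

k = ln 2 / 2 = 0.34657 per h
Dose 1 (345 mg at t=0 h): 345·exp(−0.34657·3) = 121.976 mg/L
Dose 2 (220 mg at t=1 h): 220·exp(−0.34657·2) = 110.000 mg/L
C(3) = 121.976 + 110.000 = 231.976 mg/L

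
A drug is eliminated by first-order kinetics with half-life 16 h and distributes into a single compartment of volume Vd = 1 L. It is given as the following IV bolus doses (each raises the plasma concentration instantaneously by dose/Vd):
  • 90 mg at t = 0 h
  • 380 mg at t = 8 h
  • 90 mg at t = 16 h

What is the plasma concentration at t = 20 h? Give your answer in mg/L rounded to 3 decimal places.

339.470 mg/L

k = ln 2 / 16 = 0.04332 per h
Dose 1 (90 mg at t=0 h): 90·exp(−0.04332·20) = 37.840 mg/L
Dose 2 (380 mg at t=8 h): 380·exp(−0.04332·12) = 225.949 mg/L
Dose 3 (90 mg at t=16 h): 90·exp(−0.04332·4) = 75.681 mg/L
C(20) = 37.840 + 225.949 + 75.681 = 339.470 mg/L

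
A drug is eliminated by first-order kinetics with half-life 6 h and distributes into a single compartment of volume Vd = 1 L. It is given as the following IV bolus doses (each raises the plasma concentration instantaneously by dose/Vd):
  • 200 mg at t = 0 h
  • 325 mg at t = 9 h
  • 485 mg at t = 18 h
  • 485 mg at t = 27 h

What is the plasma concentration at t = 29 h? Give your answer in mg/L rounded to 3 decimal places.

k = ln 2 / 6 = 0.11552 per h
Dose 1 (200 mg at t=0 h): 200·exp(−0.11552·29) = 7.015 mg/L
Dose 2 (325 mg at t=9 h): 325·exp(−0.11552·20) = 32.244 mg/L
Dose 3 (485 mg at t=18 h): 485·exp(−0.11552·11) = 136.099 mg/L
Dose 4 (485 mg at t=27 h): 485·exp(−0.11552·2) = 384.945 mg/L
C(29) = 7.015 + 32.244 + 136.099 + 384.945 = 560.303 mg/L

560.303 mg/L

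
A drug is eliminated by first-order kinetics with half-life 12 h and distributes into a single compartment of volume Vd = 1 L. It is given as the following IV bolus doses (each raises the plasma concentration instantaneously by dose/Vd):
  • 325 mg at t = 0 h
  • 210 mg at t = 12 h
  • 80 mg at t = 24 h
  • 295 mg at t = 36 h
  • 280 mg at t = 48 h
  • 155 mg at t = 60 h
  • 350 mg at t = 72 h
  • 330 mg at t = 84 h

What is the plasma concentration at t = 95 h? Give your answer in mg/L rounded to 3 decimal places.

k = ln 2 / 12 = 0.05776 per h
Dose 1 (325 mg at t=0 h): 325·exp(−0.05776·95) = 1.345 mg/L
Dose 2 (210 mg at t=12 h): 210·exp(−0.05776·83) = 1.738 mg/L
Dose 3 (80 mg at t=24 h): 80·exp(−0.05776·71) = 1.324 mg/L
Dose 4 (295 mg at t=36 h): 295·exp(−0.05776·59) = 9.767 mg/L
Dose 5 (280 mg at t=48 h): 280·exp(−0.05776·47) = 18.541 mg/L
Dose 6 (155 mg at t=60 h): 155·exp(−0.05776·35) = 20.527 mg/L
Dose 7 (350 mg at t=72 h): 350·exp(−0.05776·23) = 92.703 mg/L
Dose 8 (330 mg at t=84 h): 330·exp(−0.05776·11) = 174.811 mg/L
C(95) = 1.345 + 1.738 + 1.324 + 9.767 + 18.541 + 20.527 + 92.703 + 174.811 = 320.757 mg/L

320.757 mg/L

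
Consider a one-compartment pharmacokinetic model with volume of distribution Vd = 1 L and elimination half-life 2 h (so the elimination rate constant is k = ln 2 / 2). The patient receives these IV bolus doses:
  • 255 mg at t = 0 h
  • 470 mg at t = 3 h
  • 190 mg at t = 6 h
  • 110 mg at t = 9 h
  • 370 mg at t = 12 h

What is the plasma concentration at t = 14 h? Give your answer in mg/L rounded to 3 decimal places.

228.698 mg/L

k = ln 2 / 2 = 0.34657 per h
Dose 1 (255 mg at t=0 h): 255·exp(−0.34657·14) = 1.992 mg/L
Dose 2 (470 mg at t=3 h): 470·exp(−0.34657·11) = 10.386 mg/L
Dose 3 (190 mg at t=6 h): 190·exp(−0.34657·8) = 11.875 mg/L
Dose 4 (110 mg at t=9 h): 110·exp(−0.34657·5) = 19.445 mg/L
Dose 5 (370 mg at t=12 h): 370·exp(−0.34657·2) = 185.000 mg/L
C(14) = 1.992 + 10.386 + 11.875 + 19.445 + 185.000 = 228.698 mg/L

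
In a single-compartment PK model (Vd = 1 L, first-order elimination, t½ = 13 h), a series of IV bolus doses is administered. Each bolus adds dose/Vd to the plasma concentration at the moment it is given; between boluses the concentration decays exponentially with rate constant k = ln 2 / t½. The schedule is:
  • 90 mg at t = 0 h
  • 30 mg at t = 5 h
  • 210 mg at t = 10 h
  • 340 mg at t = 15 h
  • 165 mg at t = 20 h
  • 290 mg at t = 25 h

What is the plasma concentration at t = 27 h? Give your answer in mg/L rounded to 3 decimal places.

669.028 mg/L

k = ln 2 / 13 = 0.05332 per h
Dose 1 (90 mg at t=0 h): 90·exp(−0.05332·27) = 21.332 mg/L
Dose 2 (30 mg at t=5 h): 30·exp(−0.05332·22) = 9.283 mg/L
Dose 3 (210 mg at t=10 h): 210·exp(−0.05332·17) = 84.833 mg/L
Dose 4 (340 mg at t=15 h): 340·exp(−0.05332·12) = 179.310 mg/L
Dose 5 (165 mg at t=20 h): 165·exp(−0.05332·7) = 113.603 mg/L
Dose 6 (290 mg at t=25 h): 290·exp(−0.05332·2) = 260.667 mg/L
C(27) = 21.332 + 9.283 + 84.833 + 179.310 + 113.603 + 260.667 = 669.028 mg/L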